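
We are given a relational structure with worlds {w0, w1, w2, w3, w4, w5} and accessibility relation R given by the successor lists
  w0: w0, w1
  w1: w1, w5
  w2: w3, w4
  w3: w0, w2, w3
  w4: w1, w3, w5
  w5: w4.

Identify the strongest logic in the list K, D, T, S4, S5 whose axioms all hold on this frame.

D

Serial (axiom D): yes — every world has a successor (e.g. w0 R w0).
Reflexive (axiom T): no — w2 is not related to itself.
Transitive (axiom 4): no — w0 R w1 and w1 R w5, but not w0 R w5.
Euclidean (axiom 5): no — w2 R w3 and w2 R w4, but not w3 R w4.
So F validates K, D; T would additionally require R to be reflexive. The strongest is D.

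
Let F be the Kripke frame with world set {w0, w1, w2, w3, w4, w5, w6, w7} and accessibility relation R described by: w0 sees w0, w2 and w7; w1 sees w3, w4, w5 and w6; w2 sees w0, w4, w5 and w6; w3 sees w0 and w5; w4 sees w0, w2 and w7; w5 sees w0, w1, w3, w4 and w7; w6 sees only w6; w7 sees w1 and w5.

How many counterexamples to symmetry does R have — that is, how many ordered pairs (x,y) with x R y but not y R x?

12

Enumerating: (w0,w7), (w1,w3), (w1,w4), (w1,w6), (w2,w5), (w2,w6), (w3,w0), (w4,w0), (w4,w7), (w5,w0), (w5,w4), (w7,w1).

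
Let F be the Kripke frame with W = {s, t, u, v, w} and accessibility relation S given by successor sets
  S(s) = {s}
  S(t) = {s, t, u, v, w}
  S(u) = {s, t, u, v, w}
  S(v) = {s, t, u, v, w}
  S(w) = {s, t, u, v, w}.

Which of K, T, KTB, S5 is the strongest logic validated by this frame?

T

Reflexive (axiom T): yes — every world is S-related to itself.
Symmetric (axiom B): no — t S s but not s S t.
Euclidean (axiom 5): no — t S s and t S u, but not s S u.
So F validates K, T; KTB would additionally require S to be symmetric. The strongest is T.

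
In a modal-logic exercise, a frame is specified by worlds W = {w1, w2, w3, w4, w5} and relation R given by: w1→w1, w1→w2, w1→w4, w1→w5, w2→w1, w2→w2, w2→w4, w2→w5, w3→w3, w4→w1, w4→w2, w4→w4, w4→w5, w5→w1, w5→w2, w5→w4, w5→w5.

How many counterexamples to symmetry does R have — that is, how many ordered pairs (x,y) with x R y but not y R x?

R is symmetric; there are no such tuples.

0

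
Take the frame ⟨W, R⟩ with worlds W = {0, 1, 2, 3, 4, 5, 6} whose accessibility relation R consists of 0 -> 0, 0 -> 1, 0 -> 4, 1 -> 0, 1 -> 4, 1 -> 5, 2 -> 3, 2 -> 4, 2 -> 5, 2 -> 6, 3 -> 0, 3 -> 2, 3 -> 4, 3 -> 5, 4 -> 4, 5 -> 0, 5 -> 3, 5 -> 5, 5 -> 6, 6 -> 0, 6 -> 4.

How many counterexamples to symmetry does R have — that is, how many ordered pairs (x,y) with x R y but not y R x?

12

Enumerating: (0,4), (1,4), (1,5), (2,4), (2,5), (2,6), (3,0), (3,4), (5,0), (5,6), (6,0), (6,4).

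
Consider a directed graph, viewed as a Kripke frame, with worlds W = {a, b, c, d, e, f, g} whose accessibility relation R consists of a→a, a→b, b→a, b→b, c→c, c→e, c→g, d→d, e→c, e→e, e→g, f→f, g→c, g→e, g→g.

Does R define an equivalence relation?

Reflexive: yes — every world is R-related to itself.
Symmetric: yes — every pair in R has its reverse in R.
Transitive: yes — every two-step R-path is closed by a direct edge.
So R is an equivalence relation.

Yes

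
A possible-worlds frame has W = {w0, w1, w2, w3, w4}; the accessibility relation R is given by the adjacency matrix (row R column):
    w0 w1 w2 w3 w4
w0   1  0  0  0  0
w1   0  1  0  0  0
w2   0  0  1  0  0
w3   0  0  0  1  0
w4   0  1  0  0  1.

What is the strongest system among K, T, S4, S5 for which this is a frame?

S4

Reflexive (axiom T): yes — every world is R-related to itself.
Transitive (axiom 4): yes — every two-step R-path is closed by a direct edge.
Euclidean (axiom 5): no — w4 R w1 and w4 R w4, but not w1 R w4.
So F validates K, T, S4; S5 would additionally require R to be Euclidean. The strongest is S4.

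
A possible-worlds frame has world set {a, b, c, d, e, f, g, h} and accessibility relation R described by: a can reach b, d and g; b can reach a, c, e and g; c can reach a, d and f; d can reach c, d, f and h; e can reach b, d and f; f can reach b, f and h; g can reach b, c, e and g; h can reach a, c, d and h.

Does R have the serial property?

Yes

Serial: yes — every world has a successor (e.g. a R b).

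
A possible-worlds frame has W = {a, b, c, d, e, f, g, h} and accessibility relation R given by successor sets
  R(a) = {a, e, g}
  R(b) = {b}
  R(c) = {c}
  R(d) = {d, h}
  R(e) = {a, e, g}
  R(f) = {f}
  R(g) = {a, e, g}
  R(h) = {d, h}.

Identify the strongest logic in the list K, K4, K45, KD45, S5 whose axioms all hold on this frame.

Transitive (axiom 4): yes — every two-step R-path is closed by a direct edge.
Euclidean (axiom 5): yes — any two successors of a common world are R-related.
Serial (axiom D): yes — every world has a successor (e.g. a R a).
Reflexive (axiom T): yes — every world is R-related to itself.
So F validates K, K4, K45, KD45, S5. The strongest is S5.

S5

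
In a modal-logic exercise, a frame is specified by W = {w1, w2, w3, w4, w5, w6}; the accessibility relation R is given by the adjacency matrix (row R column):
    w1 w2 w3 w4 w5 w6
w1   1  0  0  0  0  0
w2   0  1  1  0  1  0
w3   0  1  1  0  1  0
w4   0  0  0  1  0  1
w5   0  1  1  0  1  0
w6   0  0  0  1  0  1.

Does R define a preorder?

Yes

Reflexive: yes — every world is R-related to itself.
Transitive: yes — every two-step R-path is closed by a direct edge.
So R is a preorder.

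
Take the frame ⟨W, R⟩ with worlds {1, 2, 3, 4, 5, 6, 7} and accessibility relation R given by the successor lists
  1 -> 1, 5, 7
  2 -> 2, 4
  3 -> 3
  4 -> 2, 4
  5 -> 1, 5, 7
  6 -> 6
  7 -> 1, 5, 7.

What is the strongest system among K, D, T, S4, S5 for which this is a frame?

Serial (axiom D): yes — every world has a successor (e.g. 1 R 1).
Reflexive (axiom T): yes — every world is R-related to itself.
Transitive (axiom 4): yes — every two-step R-path is closed by a direct edge.
Euclidean (axiom 5): yes — any two successors of a common world are R-related.
So F validates K, D, T, S4, S5. The strongest is S5.

S5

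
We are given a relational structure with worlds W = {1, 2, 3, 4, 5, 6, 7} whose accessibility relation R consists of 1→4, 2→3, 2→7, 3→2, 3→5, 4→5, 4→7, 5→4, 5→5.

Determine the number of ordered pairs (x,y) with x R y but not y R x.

Enumerating: (1,4), (2,7), (3,5), (4,7).

4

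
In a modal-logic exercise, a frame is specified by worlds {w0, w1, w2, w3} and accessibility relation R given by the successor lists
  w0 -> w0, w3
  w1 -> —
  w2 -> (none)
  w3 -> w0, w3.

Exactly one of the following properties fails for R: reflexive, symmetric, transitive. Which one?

Reflexive: no — w1 is not related to itself.
Symmetric: yes — every pair in R has its reverse in R.
Transitive: yes — every two-step R-path is closed by a direct edge.
Only reflexive fails.

reflexive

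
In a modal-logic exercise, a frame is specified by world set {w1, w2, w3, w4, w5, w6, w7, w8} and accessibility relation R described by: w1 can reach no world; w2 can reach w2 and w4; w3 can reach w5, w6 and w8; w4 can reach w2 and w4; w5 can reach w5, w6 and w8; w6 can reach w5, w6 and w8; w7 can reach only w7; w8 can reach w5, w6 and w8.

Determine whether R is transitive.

Transitive: yes — every two-step R-path is closed by a direct edge.

Yes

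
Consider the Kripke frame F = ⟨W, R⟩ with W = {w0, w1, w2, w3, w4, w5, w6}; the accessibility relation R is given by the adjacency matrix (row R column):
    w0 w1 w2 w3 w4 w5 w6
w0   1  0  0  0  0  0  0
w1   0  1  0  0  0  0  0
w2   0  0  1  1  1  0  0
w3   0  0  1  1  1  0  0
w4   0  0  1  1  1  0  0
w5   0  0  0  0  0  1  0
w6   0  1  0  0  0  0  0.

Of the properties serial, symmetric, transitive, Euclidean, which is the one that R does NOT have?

symmetric

Serial: yes — every world has a successor (e.g. w0 R w0).
Symmetric: no — w6 R w1 but not w1 R w6.
Transitive: yes — every two-step R-path is closed by a direct edge.
Euclidean: yes — any two successors of a common world are R-related.
Only symmetric fails.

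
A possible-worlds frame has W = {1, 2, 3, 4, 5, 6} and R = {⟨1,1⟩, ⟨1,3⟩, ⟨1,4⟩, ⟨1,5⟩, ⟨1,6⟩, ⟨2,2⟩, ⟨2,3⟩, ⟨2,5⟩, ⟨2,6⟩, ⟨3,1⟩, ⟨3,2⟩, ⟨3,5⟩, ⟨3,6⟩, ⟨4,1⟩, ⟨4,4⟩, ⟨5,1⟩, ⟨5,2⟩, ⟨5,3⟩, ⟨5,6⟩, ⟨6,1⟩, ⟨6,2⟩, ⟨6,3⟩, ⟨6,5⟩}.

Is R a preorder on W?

No

Reflexive: no — 3 is not related to itself.
Transitive: no — 1 R 3 and 3 R 2, but not 1 R 2.
So R is not a preorder.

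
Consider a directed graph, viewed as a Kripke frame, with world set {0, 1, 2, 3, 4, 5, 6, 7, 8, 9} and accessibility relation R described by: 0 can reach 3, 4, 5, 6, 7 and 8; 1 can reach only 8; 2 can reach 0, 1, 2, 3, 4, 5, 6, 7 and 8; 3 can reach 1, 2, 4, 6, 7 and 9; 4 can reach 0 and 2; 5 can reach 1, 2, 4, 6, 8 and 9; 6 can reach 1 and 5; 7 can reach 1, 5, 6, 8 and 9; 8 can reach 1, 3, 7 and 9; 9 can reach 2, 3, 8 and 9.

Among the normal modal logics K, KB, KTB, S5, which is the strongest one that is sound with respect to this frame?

K

Symmetric (axiom B): no — 0 R 3 but not 3 R 0.
Reflexive (axiom T): no — 0 is not related to itself.
Euclidean (axiom 5): no — 0 R 3 and 0 R 5, but not 3 R 5.
So F validates K; KB would additionally require R to be symmetric. The strongest is K.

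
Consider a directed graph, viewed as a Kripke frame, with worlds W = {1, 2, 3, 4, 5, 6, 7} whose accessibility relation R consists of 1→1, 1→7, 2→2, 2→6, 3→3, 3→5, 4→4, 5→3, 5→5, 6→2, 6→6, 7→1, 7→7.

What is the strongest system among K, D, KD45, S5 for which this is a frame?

Serial (axiom D): yes — every world has a successor (e.g. 1 R 1).
Transitive (axiom 4): yes — every two-step R-path is closed by a direct edge.
Euclidean (axiom 5): yes — any two successors of a common world are R-related.
Reflexive (axiom T): yes — every world is R-related to itself.
So F validates K, D, KD45, S5. The strongest is S5.

S5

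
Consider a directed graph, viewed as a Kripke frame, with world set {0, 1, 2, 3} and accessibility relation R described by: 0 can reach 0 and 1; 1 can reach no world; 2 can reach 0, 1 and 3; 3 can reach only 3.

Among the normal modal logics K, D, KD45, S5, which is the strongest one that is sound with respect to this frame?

K

Serial (axiom D): no — 1 has no R-successor.
Transitive (axiom 4): yes — every two-step R-path is closed by a direct edge.
Euclidean (axiom 5): no — 2 R 0 and 2 R 3, but not 0 R 3.
Reflexive (axiom T): no — 1 is not related to itself.
So F validates K; D would additionally require R to be serial. The strongest is K.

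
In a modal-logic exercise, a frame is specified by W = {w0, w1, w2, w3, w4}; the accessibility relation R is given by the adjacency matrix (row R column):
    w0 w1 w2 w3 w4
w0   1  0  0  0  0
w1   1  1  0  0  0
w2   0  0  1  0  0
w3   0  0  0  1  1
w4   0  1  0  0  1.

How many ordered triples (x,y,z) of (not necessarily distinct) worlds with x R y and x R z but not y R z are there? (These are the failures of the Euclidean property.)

Enumerating: (w1,w0,w1), (w3,w4,w3), (w4,w1,w4).

3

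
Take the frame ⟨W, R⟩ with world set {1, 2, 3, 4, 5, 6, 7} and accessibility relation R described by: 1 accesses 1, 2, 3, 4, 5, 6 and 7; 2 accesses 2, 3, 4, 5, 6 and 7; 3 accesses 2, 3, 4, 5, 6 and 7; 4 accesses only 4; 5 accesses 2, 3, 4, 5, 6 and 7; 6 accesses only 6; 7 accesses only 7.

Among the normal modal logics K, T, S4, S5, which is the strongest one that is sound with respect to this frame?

Reflexive (axiom T): yes — every world is R-related to itself.
Transitive (axiom 4): yes — every two-step R-path is closed by a direct edge.
Euclidean (axiom 5): no — 1 R 4 and 1 R 2, but not 4 R 2.
So F validates K, T, S4; S5 would additionally require R to be Euclidean. The strongest is S4.

S4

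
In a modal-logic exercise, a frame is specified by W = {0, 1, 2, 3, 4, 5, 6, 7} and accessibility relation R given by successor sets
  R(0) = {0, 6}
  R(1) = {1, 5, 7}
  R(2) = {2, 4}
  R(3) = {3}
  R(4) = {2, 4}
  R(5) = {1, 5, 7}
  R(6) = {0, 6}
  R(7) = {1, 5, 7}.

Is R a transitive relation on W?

Transitive: yes — every two-step R-path is closed by a direct edge.

Yes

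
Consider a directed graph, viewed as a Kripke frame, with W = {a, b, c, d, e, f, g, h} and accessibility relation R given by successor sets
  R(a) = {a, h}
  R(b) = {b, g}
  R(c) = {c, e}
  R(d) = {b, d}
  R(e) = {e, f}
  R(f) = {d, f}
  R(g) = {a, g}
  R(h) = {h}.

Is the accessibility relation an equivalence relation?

No

Reflexive: yes — every world is R-related to itself.
Symmetric: no — a R h but not h R a.
Transitive: no — b R g and g R a, but not b R a.
So R is not an equivalence relation.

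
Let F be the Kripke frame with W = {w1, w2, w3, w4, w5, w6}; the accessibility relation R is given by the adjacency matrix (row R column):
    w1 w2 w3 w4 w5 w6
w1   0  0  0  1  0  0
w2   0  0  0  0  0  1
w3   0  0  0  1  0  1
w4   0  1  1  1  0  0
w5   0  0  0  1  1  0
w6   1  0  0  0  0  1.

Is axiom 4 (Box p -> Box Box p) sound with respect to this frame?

Axiom 4 corresponds to the accessibility relation being transitive.
Transitive: no — w1 R w4 and w4 R w2, but not w1 R w2.

No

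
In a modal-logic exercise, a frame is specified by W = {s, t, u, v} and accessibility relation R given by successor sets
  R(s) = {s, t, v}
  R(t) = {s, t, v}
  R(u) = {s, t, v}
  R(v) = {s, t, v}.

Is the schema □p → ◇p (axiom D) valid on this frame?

Yes

Axiom D corresponds to the accessibility relation being serial.
Serial: yes — every world has a successor (e.g. s R s).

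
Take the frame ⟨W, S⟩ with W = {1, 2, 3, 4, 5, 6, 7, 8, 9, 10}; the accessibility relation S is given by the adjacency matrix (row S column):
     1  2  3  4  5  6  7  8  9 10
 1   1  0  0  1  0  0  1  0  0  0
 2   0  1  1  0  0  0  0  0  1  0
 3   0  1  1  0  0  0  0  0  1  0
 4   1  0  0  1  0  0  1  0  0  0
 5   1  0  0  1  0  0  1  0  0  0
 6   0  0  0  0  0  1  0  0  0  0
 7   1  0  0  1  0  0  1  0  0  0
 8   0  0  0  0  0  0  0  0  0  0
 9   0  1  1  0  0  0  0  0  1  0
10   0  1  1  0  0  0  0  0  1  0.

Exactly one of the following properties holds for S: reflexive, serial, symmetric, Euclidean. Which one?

Reflexive: no — 5 is not related to itself.
Serial: no — 8 has no S-successor.
Symmetric: no — 10 S 2 but not 2 S 10.
Euclidean: yes — any two successors of a common world are S-related.
Only Euclidean holds.

Euclidean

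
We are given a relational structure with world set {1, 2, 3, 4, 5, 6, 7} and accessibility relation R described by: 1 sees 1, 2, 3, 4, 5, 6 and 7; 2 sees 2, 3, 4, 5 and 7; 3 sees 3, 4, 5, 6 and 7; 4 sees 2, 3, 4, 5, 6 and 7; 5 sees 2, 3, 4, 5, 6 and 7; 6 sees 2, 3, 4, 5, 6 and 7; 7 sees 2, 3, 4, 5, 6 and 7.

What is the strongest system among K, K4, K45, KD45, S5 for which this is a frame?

K

Transitive (axiom 4): no — 2 R 3 and 3 R 6, but not 2 R 6.
Euclidean (axiom 5): no — 1 R 2 and 1 R 6, but not 2 R 6.
Serial (axiom D): yes — every world has a successor (e.g. 1 R 1).
Reflexive (axiom T): yes — every world is R-related to itself.
So F validates K; K4 would additionally require R to be transitive. The strongest is K.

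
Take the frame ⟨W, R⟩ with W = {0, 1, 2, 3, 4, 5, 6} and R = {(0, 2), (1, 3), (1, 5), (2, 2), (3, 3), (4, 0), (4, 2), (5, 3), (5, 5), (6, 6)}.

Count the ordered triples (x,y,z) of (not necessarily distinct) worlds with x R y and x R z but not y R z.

Enumerating: (1,3,5), (4,0,0), (4,2,0), (5,3,5).

4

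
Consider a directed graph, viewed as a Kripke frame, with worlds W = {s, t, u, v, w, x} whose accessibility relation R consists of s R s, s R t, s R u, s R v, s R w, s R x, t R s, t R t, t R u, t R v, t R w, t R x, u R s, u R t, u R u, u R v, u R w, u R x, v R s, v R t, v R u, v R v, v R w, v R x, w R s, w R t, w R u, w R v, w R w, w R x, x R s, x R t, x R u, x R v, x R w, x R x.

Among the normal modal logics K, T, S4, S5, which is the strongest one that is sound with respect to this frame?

Reflexive (axiom T): yes — every world is R-related to itself.
Transitive (axiom 4): yes — every two-step R-path is closed by a direct edge.
Euclidean (axiom 5): yes — any two successors of a common world are R-related.
So F validates K, T, S4, S5. The strongest is S5.

S5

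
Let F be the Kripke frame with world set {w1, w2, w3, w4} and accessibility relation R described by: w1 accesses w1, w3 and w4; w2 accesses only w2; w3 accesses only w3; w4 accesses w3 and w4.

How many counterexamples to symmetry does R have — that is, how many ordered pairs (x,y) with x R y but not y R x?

3

Enumerating: (w1,w3), (w1,w4), (w4,w3).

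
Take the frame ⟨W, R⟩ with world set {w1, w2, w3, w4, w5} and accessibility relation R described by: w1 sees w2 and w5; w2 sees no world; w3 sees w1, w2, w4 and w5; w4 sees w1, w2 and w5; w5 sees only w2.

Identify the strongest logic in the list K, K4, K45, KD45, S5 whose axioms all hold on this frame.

K4

Transitive (axiom 4): yes — every two-step R-path is closed by a direct edge.
Euclidean (axiom 5): no — w1 R w2 and w1 R w5, but not w2 R w5.
Serial (axiom D): no — w2 has no R-successor.
Reflexive (axiom T): no — w1 is not related to itself.
So F validates K, K4; K45 would additionally require R to be Euclidean. The strongest is K4.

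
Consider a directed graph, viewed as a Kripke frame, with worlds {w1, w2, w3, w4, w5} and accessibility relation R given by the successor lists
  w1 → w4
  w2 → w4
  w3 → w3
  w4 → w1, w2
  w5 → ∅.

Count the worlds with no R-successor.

1

Enumerating: w5.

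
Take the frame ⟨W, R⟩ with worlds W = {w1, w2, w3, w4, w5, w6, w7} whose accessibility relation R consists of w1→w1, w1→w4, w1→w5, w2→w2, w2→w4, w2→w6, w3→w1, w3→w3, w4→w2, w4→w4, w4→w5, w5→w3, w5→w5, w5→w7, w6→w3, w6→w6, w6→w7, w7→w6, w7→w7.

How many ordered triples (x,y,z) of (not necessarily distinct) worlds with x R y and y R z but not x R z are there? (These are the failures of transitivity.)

Enumerating: (w1,w4,w2), (w1,w5,w3), (w1,w5,w7), (w2,w4,w5), (w2,w6,w3), (w2,w6,w7), (w3,w1,w4), (w3,w1,w5), (w4,w2,w6), (w4,w5,w3), (w4,w5,w7), (w5,w3,w1), (w5,w7,w6), (w6,w3,w1), (w7,w6,w3).

15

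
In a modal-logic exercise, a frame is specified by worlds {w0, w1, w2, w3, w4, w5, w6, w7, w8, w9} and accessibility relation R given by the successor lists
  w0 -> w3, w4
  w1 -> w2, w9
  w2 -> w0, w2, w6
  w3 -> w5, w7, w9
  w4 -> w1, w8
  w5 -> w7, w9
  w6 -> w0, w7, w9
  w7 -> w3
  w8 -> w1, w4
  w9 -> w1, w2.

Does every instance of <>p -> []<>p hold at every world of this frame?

Axiom 5 corresponds to the accessibility relation being Euclidean.
Euclidean: no — w0 R w3 and w0 R w4, but not w3 R w4.

No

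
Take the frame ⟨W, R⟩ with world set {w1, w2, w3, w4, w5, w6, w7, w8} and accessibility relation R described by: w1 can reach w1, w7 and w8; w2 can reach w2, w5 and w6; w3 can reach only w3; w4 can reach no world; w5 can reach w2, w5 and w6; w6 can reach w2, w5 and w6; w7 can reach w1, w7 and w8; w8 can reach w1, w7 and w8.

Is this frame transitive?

Yes

Transitive: yes — every two-step R-path is closed by a direct edge.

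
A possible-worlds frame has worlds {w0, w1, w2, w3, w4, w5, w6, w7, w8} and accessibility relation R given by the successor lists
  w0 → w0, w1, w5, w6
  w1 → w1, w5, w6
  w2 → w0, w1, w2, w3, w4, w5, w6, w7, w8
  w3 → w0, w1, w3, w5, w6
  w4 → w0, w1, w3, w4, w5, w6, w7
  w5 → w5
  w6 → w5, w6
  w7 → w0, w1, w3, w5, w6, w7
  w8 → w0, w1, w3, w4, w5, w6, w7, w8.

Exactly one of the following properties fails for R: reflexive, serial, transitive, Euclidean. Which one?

Reflexive: yes — every world is R-related to itself.
Serial: yes — every world has a successor (e.g. w0 R w0).
Transitive: yes — every two-step R-path is closed by a direct edge.
Euclidean: no — w0 R w5 and w0 R w1, but not w5 R w1.
Only Euclidean fails.

Euclidean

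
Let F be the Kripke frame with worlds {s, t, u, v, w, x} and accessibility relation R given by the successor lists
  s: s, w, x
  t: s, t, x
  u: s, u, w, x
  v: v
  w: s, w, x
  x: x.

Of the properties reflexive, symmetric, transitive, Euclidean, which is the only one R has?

Reflexive: yes — every world is R-related to itself.
Symmetric: no — s R x but not x R s.
Transitive: no — t R s and s R w, but not t R w.
Euclidean: no — s R x and s R w, but not x R w.
Only reflexive holds.

reflexive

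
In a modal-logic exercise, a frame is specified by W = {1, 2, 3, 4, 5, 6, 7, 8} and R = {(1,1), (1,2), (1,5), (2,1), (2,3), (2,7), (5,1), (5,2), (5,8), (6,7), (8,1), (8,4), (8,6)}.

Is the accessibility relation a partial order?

Reflexive: no — 2 is not related to itself.
Transitive: no — 1 R 2 and 2 R 3, but not 1 R 3.
Antisymmetric: no — 1 R 2 and 2 R 1 with 1 ≠ 2.
So R is not a partial order.

No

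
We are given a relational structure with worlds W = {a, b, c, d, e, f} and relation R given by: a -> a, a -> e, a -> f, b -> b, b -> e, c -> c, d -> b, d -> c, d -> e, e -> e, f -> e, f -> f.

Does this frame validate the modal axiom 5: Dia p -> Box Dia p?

By correspondence theory, 5 is valid on a frame iff R is Euclidean.
Euclidean: no — a R e and a R f, but not e R f.

No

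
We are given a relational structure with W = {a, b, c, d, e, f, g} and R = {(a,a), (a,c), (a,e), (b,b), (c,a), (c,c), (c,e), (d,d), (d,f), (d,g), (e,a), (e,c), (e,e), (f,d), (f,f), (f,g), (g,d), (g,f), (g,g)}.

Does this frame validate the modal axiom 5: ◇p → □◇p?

The schema 5 characterises exactly the Euclidean frames.
Euclidean: yes — any two successors of a common world are R-related.

Yes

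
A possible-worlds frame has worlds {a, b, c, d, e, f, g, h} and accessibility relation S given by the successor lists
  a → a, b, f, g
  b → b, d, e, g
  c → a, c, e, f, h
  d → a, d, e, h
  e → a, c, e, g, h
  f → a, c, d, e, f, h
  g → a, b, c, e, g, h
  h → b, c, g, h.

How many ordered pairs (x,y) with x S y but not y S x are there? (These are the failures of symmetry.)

Enumerating: (a,b), (b,d), (b,e), (c,a), (d,a), (d,e), (d,h), (e,a), (e,h), (f,d), (f,e), (f,h), (g,c), (h,b).

14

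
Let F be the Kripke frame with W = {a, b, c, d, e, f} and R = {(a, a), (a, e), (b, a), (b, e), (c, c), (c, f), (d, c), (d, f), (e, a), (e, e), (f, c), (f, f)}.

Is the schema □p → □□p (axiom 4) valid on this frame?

Axiom 4 corresponds to the accessibility relation being transitive.
Transitive: yes — every two-step R-path is closed by a direct edge.

Yes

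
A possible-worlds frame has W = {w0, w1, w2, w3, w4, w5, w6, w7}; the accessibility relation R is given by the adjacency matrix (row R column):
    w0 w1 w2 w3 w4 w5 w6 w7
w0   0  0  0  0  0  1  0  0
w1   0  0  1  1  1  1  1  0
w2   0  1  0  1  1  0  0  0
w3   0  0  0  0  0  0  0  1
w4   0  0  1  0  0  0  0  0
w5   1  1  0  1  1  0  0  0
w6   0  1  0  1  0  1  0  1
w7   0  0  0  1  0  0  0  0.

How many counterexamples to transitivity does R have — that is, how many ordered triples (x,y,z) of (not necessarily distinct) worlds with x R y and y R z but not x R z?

Enumerating: (w0,w5,w0), (w0,w5,w1), (w0,w5,w3), (w0,w5,w4), (w1,w2,w1), (w1,w3,w7), (w1,w5,w0), (w1,w5,w1), (w1,w6,w1), (w1,w6,w7), (w2,w1,w2), (w2,w1,w5), … and 19 more.
Total: 31.

31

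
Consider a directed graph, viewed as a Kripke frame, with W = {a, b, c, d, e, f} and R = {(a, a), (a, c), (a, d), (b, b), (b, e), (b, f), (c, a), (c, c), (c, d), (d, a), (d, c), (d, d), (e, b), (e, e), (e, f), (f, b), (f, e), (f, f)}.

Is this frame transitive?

Transitive: yes — every two-step R-path is closed by a direct edge.

Yes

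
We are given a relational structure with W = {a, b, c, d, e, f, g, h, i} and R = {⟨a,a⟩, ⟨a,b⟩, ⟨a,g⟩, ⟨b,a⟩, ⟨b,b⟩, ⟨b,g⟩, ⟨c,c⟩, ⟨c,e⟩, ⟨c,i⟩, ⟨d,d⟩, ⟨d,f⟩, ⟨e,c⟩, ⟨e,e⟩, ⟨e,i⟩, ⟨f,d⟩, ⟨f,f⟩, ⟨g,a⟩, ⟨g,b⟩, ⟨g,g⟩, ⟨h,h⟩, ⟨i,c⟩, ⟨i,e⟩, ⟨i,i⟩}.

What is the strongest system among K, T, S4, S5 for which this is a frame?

S5

Reflexive (axiom T): yes — every world is R-related to itself.
Transitive (axiom 4): yes — every two-step R-path is closed by a direct edge.
Euclidean (axiom 5): yes — any two successors of a common world are R-related.
So F validates K, T, S4, S5. The strongest is S5.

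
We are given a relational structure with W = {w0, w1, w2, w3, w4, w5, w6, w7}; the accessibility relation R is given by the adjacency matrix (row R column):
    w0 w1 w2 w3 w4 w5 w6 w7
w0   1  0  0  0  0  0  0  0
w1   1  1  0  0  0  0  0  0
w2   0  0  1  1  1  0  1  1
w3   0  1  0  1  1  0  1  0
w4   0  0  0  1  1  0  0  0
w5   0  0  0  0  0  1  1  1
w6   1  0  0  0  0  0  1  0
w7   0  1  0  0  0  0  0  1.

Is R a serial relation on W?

Yes

Serial: yes — every world has a successor (e.g. w0 R w0).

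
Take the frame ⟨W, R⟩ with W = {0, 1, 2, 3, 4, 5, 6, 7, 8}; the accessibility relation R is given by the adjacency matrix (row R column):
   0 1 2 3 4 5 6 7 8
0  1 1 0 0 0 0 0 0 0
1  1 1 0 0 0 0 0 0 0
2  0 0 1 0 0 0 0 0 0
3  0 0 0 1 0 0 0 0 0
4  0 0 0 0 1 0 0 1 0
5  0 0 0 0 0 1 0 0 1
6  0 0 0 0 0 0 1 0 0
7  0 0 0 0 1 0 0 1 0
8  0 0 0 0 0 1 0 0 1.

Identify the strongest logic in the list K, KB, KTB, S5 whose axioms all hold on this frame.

S5

Symmetric (axiom B): yes — every pair in R has its reverse in R.
Reflexive (axiom T): yes — every world is R-related to itself.
Euclidean (axiom 5): yes — any two successors of a common world are R-related.
So F validates K, KB, KTB, S5. The strongest is S5.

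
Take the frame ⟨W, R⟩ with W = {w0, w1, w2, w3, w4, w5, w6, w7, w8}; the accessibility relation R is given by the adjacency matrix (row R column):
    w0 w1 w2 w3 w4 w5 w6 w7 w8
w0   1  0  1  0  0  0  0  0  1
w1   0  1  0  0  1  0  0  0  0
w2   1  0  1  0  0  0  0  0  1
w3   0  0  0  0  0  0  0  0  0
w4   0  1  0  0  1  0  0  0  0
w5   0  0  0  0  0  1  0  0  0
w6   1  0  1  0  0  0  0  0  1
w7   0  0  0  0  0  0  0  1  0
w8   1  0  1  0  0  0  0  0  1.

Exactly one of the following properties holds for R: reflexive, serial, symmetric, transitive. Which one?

transitive

Reflexive: no — w3 is not related to itself.
Serial: no — w3 has no R-successor.
Symmetric: no — w6 R w0 but not w0 R w6.
Transitive: yes — every two-step R-path is closed by a direct edge.
Only transitive holds.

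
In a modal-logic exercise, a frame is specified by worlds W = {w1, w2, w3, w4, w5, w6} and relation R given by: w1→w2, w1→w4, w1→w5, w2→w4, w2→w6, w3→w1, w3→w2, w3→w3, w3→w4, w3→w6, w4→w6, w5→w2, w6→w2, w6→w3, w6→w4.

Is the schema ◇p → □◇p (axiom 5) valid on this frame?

No

By correspondence theory, 5 is valid on a frame iff R is Euclidean.
Euclidean: no — w1 R w2 and w1 R w5, but not w2 R w5.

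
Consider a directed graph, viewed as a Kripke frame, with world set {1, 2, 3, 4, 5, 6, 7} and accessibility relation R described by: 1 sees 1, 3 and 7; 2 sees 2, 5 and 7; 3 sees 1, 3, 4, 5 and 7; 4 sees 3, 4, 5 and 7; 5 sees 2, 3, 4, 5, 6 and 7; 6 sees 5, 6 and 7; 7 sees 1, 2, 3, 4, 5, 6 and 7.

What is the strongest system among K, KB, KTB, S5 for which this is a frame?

Symmetric (axiom B): yes — every pair in R has its reverse in R.
Reflexive (axiom T): yes — every world is R-related to itself.
Euclidean (axiom 5): no — 3 R 1 and 3 R 4, but not 1 R 4.
So F validates K, KB, KTB; S5 would additionally require R to be Euclidean. The strongest is KTB.

KTB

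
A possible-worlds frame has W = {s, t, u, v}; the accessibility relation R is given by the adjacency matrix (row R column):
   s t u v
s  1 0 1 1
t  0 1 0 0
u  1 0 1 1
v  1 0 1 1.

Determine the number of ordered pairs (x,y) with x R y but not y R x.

0

R is symmetric; there are no such tuples.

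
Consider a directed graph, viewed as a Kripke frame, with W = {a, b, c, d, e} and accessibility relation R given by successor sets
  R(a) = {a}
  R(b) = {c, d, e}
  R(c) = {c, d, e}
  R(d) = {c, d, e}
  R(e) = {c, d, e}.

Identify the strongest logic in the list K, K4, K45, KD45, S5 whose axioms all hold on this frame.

KD45

Transitive (axiom 4): yes — every two-step R-path is closed by a direct edge.
Euclidean (axiom 5): yes — any two successors of a common world are R-related.
Serial (axiom D): yes — every world has a successor (e.g. a R a).
Reflexive (axiom T): no — b is not related to itself.
So F validates K, K4, K45, KD45; S5 would additionally require R to be reflexive. The strongest is KD45.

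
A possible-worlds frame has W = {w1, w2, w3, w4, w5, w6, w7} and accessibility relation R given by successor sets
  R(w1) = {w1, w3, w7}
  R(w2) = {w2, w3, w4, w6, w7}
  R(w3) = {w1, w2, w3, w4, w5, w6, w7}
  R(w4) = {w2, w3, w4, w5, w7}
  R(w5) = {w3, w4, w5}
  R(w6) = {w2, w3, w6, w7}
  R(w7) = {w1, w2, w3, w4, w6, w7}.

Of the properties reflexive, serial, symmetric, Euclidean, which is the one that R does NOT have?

Reflexive: yes — every world is R-related to itself.
Serial: yes — every world has a successor (e.g. w1 R w1).
Symmetric: yes — every pair in R has its reverse in R.
Euclidean: no — w2 R w4 and w2 R w6, but not w4 R w6.
Only Euclidean fails.

Euclidean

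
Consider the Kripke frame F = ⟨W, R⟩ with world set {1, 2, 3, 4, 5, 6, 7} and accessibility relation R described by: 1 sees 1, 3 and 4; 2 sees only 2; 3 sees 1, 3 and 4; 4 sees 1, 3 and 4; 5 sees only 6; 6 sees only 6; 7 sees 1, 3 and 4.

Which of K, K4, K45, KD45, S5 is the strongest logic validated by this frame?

KD45

Transitive (axiom 4): yes — every two-step R-path is closed by a direct edge.
Euclidean (axiom 5): yes — any two successors of a common world are R-related.
Serial (axiom D): yes — every world has a successor (e.g. 1 R 1).
Reflexive (axiom T): no — 5 is not related to itself.
So F validates K, K4, K45, KD45; S5 would additionally require R to be reflexive. The strongest is KD45.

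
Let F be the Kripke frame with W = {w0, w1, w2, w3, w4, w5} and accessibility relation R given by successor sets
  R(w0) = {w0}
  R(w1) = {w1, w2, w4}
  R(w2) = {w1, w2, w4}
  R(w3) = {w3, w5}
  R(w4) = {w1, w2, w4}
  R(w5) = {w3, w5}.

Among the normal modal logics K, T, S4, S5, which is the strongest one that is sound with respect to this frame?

S5

Reflexive (axiom T): yes — every world is R-related to itself.
Transitive (axiom 4): yes — every two-step R-path is closed by a direct edge.
Euclidean (axiom 5): yes — any two successors of a common world are R-related.
So F validates K, T, S4, S5. The strongest is S5.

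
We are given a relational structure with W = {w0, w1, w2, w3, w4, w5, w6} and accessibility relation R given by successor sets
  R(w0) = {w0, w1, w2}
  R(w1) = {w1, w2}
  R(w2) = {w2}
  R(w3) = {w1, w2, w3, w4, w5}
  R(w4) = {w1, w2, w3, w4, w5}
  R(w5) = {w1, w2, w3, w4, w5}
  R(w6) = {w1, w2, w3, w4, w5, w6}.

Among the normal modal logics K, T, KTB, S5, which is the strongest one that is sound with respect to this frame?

Reflexive (axiom T): yes — every world is R-related to itself.
Symmetric (axiom B): no — w0 R w1 but not w1 R w0.
Euclidean (axiom 5): no — w0 R w2 and w0 R w1, but not w2 R w1.
So F validates K, T; KTB would additionally require R to be symmetric. The strongest is T.

T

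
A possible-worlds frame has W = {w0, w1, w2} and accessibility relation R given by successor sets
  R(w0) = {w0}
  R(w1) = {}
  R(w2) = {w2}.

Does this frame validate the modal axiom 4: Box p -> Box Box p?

Yes

By correspondence theory, 4 is valid on a frame iff R is transitive.
Transitive: yes — every two-step R-path is closed by a direct edge.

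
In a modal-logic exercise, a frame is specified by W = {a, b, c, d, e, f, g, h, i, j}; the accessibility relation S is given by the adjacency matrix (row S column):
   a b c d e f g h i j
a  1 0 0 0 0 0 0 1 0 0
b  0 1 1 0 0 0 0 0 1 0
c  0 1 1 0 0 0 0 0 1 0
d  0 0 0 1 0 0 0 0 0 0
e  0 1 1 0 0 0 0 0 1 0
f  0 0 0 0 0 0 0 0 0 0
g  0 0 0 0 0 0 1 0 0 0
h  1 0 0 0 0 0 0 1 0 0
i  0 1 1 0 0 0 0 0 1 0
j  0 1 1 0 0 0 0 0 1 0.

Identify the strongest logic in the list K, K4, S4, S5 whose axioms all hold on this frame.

K4

Transitive (axiom 4): yes — every two-step S-path is closed by a direct edge.
Reflexive (axiom T): no — e is not related to itself.
Euclidean (axiom 5): yes — any two successors of a common world are S-related.
So F validates K, K4; S4 would additionally require S to be reflexive. The strongest is K4.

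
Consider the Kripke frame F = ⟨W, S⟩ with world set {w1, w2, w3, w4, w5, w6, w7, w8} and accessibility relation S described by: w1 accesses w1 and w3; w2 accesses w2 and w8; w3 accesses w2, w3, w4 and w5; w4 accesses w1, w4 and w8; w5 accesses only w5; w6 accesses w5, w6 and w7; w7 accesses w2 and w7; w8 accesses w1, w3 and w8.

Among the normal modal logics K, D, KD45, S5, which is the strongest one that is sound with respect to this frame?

Serial (axiom D): yes — every world has a successor (e.g. w1 S w1).
Transitive (axiom 4): no — w1 S w3 and w3 S w2, but not w1 S w2.
Euclidean (axiom 5): no — w3 S w2 and w3 S w4, but not w2 S w4.
Reflexive (axiom T): yes — every world is S-related to itself.
So F validates K, D; KD45 would additionally require S to be Euclidean and transitive. The strongest is D.

D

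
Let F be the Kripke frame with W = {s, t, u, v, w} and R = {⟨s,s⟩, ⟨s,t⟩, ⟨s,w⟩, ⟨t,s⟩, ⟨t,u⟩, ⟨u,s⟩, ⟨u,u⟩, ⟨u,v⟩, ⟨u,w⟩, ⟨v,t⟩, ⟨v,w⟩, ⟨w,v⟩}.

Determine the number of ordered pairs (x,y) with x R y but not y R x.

Enumerating: (s,w), (t,u), (u,s), (u,v), (u,w), (v,t).

6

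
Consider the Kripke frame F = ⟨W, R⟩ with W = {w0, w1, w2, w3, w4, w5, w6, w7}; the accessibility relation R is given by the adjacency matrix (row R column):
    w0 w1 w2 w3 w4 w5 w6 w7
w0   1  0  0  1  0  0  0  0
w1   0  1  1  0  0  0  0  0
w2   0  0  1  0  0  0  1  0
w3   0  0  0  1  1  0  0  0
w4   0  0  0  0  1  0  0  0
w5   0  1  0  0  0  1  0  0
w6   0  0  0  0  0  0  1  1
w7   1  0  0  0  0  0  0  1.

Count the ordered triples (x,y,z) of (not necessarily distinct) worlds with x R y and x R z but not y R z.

Enumerating: (w0,w3,w0), (w1,w2,w1), (w2,w6,w2), (w3,w4,w3), (w5,w1,w5), (w6,w7,w6), (w7,w0,w7).

7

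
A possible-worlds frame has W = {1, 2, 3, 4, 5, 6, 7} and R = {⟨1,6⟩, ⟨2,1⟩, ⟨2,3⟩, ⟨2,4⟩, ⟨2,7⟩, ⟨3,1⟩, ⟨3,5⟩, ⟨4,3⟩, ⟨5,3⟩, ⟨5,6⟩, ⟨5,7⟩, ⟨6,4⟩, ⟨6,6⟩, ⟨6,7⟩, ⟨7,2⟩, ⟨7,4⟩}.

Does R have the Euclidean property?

No

Euclidean: no — 2 R 1 and 2 R 3, but not 1 R 3.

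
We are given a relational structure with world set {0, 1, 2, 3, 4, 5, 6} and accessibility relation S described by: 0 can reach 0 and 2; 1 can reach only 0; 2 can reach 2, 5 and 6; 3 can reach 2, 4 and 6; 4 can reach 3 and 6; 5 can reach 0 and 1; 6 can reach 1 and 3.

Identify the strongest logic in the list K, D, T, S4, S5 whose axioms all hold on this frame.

D

Serial (axiom D): yes — every world has a successor (e.g. 0 S 0).
Reflexive (axiom T): no — 1 is not related to itself.
Transitive (axiom 4): no — 0 S 2 and 2 S 5, but not 0 S 5.
Euclidean (axiom 5): no — 2 S 5 and 2 S 6, but not 5 S 6.
So F validates K, D; T would additionally require S to be reflexive. The strongest is D.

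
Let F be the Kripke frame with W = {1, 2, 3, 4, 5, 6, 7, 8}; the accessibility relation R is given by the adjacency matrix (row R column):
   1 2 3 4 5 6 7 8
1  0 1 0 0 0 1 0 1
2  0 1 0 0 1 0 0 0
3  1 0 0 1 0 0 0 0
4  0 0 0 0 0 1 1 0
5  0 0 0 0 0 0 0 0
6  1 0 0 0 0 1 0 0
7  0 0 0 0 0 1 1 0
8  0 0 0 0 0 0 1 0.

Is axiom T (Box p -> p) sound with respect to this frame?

By correspondence theory, T is valid on a frame iff R is reflexive.
Reflexive: no — 1 is not related to itself.

No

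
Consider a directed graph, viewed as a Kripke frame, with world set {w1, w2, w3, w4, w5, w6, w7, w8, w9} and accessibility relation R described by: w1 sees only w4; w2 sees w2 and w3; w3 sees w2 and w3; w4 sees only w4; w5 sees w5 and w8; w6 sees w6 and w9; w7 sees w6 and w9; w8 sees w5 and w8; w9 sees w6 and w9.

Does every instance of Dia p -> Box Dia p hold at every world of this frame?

Axiom 5 corresponds to the accessibility relation being Euclidean.
Euclidean: yes — any two successors of a common world are R-related.

Yes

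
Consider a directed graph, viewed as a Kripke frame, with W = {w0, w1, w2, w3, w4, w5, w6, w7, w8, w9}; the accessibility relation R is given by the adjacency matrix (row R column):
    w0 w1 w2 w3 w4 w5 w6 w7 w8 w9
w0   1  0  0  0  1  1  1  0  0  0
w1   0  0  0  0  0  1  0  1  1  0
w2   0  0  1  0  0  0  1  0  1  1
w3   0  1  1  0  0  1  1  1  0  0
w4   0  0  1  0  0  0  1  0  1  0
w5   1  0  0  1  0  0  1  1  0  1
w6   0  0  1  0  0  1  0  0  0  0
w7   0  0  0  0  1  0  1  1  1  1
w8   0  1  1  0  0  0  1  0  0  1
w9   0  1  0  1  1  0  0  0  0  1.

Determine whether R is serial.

Yes

Serial: yes — every world has a successor (e.g. w0 R w0).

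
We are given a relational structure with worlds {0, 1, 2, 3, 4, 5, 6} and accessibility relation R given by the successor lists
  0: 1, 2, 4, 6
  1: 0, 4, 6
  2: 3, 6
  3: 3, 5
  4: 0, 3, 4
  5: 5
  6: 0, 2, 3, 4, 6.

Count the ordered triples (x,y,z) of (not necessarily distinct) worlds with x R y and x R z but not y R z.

Enumerating: (0,1,1), (0,1,2), (0,2,1), (0,2,2), (0,2,4), (0,4,1), (0,4,2), (0,4,6), (0,6,1), (1,0,0), (1,4,6), (2,3,6), … and 16 more.
Total: 28.

28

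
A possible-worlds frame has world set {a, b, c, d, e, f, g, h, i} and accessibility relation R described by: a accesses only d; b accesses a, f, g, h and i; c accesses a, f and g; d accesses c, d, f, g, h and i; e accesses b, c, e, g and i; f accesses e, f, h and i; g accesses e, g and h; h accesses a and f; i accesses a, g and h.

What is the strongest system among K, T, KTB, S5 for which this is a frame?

K

Reflexive (axiom T): no — a is not related to itself.
Symmetric (axiom B): no — a R d but not d R a.
Euclidean (axiom 5): no — b R a and b R f, but not a R f.
So F validates K; T would additionally require R to be reflexive. The strongest is K.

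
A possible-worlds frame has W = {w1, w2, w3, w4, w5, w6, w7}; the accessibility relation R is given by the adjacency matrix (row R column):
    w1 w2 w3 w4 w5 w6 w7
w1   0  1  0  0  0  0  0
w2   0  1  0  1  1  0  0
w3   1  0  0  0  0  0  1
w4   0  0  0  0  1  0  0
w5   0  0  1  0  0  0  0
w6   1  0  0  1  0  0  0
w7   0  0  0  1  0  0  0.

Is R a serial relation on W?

Yes

Serial: yes — every world has a successor (e.g. w1 R w2).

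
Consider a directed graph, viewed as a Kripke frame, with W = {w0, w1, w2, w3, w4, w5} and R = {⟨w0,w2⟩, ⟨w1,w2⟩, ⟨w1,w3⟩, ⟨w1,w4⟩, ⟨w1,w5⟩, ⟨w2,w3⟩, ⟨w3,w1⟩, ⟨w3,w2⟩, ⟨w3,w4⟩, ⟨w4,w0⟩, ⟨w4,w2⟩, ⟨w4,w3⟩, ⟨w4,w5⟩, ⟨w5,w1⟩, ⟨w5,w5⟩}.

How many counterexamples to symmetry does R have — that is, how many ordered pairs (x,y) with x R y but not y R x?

Enumerating: (w0,w2), (w1,w2), (w1,w4), (w4,w0), (w4,w2), (w4,w5).

6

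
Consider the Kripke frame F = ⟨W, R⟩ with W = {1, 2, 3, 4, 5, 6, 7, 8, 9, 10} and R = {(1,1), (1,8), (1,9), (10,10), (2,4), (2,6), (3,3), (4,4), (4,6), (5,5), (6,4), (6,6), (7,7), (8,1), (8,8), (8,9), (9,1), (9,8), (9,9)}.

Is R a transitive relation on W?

Transitive: yes — every two-step R-path is closed by a direct edge.

Yes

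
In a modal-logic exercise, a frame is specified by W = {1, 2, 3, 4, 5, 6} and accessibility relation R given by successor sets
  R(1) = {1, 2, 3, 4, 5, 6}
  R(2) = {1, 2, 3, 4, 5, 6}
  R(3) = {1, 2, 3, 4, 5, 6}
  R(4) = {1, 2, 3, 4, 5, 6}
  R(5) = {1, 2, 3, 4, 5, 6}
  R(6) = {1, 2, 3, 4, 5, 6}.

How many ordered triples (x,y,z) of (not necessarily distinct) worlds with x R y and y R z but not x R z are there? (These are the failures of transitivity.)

R is transitive; there are no such tuples.

0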